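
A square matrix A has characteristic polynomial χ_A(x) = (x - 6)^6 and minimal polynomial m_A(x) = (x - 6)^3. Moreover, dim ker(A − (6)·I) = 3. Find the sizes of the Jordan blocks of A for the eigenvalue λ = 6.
Block sizes for λ = 6: [3, 2, 1]

Step 1 — from the characteristic polynomial, algebraic multiplicity of λ = 6 is 6. From dim ker(A − (6)·I) = 3, there are exactly 3 Jordan blocks for λ = 6.
Step 2 — from the minimal polynomial, the factor (x − 6)^3 tells us the largest block for λ = 6 has size 3.
Step 3 — with total size 6, 3 blocks, and largest block 3, the block sizes (in nonincreasing order) are [3, 2, 1].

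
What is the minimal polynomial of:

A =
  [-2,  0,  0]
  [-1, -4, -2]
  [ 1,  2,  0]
x^2 + 4*x + 4

The characteristic polynomial is χ_A(x) = (x + 2)^3, so the eigenvalues are known. The minimal polynomial is
  m_A(x) = Π_λ (x − λ)^{k_λ}
where k_λ is the size of the *largest* Jordan block for λ (equivalently, the smallest k with (A − λI)^k v = 0 for every generalised eigenvector v of λ).

  λ = -2: largest Jordan block has size 2, contributing (x + 2)^2

So m_A(x) = (x + 2)^2 = x^2 + 4*x + 4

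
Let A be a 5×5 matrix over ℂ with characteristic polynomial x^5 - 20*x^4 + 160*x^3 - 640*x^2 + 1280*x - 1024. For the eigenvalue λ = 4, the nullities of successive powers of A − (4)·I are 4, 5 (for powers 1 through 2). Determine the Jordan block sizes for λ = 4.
Block sizes for λ = 4: [2, 1, 1, 1]

From the dimensions of kernels of powers, the number of Jordan blocks of size at least j is d_j − d_{j−1} where d_j = dim ker(N^j) (with d_0 = 0). Computing the differences gives [4, 1].
The number of blocks of size exactly k is (#blocks of size ≥ k) − (#blocks of size ≥ k + 1), so the partition is: 3 block(s) of size 1, 1 block(s) of size 2.
In nonincreasing order the block sizes are [2, 1, 1, 1].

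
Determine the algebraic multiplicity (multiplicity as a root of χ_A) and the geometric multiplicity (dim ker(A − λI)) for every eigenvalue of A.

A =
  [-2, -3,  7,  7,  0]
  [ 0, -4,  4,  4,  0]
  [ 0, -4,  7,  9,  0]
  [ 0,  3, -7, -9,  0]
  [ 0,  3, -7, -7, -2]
λ = -2: alg = 5, geom = 3

Step 1 — factor the characteristic polynomial to read off the algebraic multiplicities:
  χ_A(x) = (x + 2)^5

Step 2 — compute geometric multiplicities via the rank-nullity identity g(λ) = n − rank(A − λI):
  rank(A − (-2)·I) = 2, so dim ker(A − (-2)·I) = n − 2 = 3

Summary:
  λ = -2: algebraic multiplicity = 5, geometric multiplicity = 3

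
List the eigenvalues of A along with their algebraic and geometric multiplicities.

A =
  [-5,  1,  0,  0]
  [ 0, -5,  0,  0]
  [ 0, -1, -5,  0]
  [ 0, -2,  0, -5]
λ = -5: alg = 4, geom = 3

Step 1 — factor the characteristic polynomial to read off the algebraic multiplicities:
  χ_A(x) = (x + 5)^4

Step 2 — compute geometric multiplicities via the rank-nullity identity g(λ) = n − rank(A − λI):
  rank(A − (-5)·I) = 1, so dim ker(A − (-5)·I) = n − 1 = 3

Summary:
  λ = -5: algebraic multiplicity = 4, geometric multiplicity = 3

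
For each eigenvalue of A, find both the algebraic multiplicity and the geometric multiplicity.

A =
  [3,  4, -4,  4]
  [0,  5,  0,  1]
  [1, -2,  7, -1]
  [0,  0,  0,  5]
λ = 5: alg = 4, geom = 2

Step 1 — factor the characteristic polynomial to read off the algebraic multiplicities:
  χ_A(x) = (x - 5)^4

Step 2 — compute geometric multiplicities via the rank-nullity identity g(λ) = n − rank(A − λI):
  rank(A − (5)·I) = 2, so dim ker(A − (5)·I) = n − 2 = 2

Summary:
  λ = 5: algebraic multiplicity = 4, geometric multiplicity = 2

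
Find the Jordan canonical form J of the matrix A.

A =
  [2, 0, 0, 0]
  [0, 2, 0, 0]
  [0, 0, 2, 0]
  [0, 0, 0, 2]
J_1(2) ⊕ J_1(2) ⊕ J_1(2) ⊕ J_1(2)

The characteristic polynomial is
  det(x·I − A) = x^4 - 8*x^3 + 24*x^2 - 32*x + 16 = (x - 2)^4

Eigenvalues and multiplicities (the geometric multiplicity of λ is n − rank(A − λI), which equals the number of Jordan blocks for λ):
  λ = 2: algebraic multiplicity = 4, geometric multiplicity = 4

Determining the block sizes for each eigenvalue:
  λ = 2: gm = am = 4, so every block has size 1 → block sizes [1, 1, 1, 1]

Assembling the blocks gives a Jordan form
J =
  [2, 0, 0, 0]
  [0, 2, 0, 0]
  [0, 0, 2, 0]
  [0, 0, 0, 2]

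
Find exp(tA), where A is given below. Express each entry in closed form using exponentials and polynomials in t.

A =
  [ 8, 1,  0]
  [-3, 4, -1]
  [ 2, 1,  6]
e^{tA} =
  [t^2*exp(6*t)/2 + 2*t*exp(6*t) + exp(6*t), t*exp(6*t), -t^2*exp(6*t)/2]
  [-t^2*exp(6*t) - 3*t*exp(6*t), -2*t*exp(6*t) + exp(6*t), t^2*exp(6*t) - t*exp(6*t)]
  [t^2*exp(6*t)/2 + 2*t*exp(6*t), t*exp(6*t), -t^2*exp(6*t)/2 + exp(6*t)]

Strategy: write A = P · J · P⁻¹ where J is a Jordan canonical form, so e^{tA} = P · e^{tJ} · P⁻¹, and e^{tJ} can be computed block-by-block.

A has Jordan form
J =
  [6, 1, 0]
  [0, 6, 1]
  [0, 0, 6]
(up to reordering of blocks).

Per-block formulas:
  For a 3×3 Jordan block J_3(6): exp(t · J_3(6)) = e^(6t)·(I + t·N + (t^2/2)·N^2), where N is the 3×3 nilpotent shift.

After assembling e^{tJ} and conjugating by P, we get:

e^{tA} =
  [t^2*exp(6*t)/2 + 2*t*exp(6*t) + exp(6*t), t*exp(6*t), -t^2*exp(6*t)/2]
  [-t^2*exp(6*t) - 3*t*exp(6*t), -2*t*exp(6*t) + exp(6*t), t^2*exp(6*t) - t*exp(6*t)]
  [t^2*exp(6*t)/2 + 2*t*exp(6*t), t*exp(6*t), -t^2*exp(6*t)/2 + exp(6*t)]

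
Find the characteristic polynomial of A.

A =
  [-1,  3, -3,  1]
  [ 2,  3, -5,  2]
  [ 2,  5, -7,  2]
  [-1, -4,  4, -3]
x^4 + 8*x^3 + 24*x^2 + 32*x + 16

Expanding det(x·I − A) (e.g. by cofactor expansion or by noting that A is similar to its Jordan form J, which has the same characteristic polynomial as A) gives
  χ_A(x) = x^4 + 8*x^3 + 24*x^2 + 32*x + 16
which factors as (x + 2)^4. The eigenvalues (with algebraic multiplicities) are λ = -2 with multiplicity 4.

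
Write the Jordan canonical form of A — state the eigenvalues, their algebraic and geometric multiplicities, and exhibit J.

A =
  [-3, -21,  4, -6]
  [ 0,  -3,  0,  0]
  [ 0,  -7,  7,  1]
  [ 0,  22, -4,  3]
J_2(-3) ⊕ J_2(5)

The characteristic polynomial is
  det(x·I − A) = x^4 - 4*x^3 - 26*x^2 + 60*x + 225 = (x - 5)^2*(x + 3)^2

Eigenvalues and multiplicities (the geometric multiplicity of λ is n − rank(A − λI), which equals the number of Jordan blocks for λ):
  λ = -3: algebraic multiplicity = 2, geometric multiplicity = 1
  λ = 5: algebraic multiplicity = 2, geometric multiplicity = 1

Determining the block sizes for each eigenvalue:
  λ = -3: one block (gm = 1), so the single block has size am = 2 → block sizes [2]
  λ = 5: one block (gm = 1), so the single block has size am = 2 → block sizes [2]

Assembling the blocks gives a Jordan form
J =
  [-3,  1, 0, 0]
  [ 0, -3, 0, 0]
  [ 0,  0, 5, 1]
  [ 0,  0, 0, 5]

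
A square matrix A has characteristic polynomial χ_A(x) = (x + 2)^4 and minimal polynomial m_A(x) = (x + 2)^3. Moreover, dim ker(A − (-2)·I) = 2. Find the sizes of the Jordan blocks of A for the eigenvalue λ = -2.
Block sizes for λ = -2: [3, 1]

Step 1 — from the characteristic polynomial, algebraic multiplicity of λ = -2 is 4. From dim ker(A − (-2)·I) = 2, there are exactly 2 Jordan blocks for λ = -2.
Step 2 — from the minimal polynomial, the factor (x + 2)^3 tells us the largest block for λ = -2 has size 3.
Step 3 — with total size 4, 2 blocks, and largest block 3, the block sizes (in nonincreasing order) are [3, 1].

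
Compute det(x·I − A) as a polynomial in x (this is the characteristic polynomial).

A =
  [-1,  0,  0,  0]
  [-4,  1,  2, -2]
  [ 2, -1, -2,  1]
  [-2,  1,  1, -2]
x^4 + 4*x^3 + 6*x^2 + 4*x + 1

Expanding det(x·I − A) (e.g. by cofactor expansion or by noting that A is similar to its Jordan form J, which has the same characteristic polynomial as A) gives
  χ_A(x) = x^4 + 4*x^3 + 6*x^2 + 4*x + 1
which factors as (x + 1)^4. The eigenvalues (with algebraic multiplicities) are λ = -1 with multiplicity 4.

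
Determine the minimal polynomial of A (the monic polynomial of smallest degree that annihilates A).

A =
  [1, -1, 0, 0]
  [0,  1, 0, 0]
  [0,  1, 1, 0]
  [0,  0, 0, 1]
x^2 - 2*x + 1

The characteristic polynomial is χ_A(x) = (x - 1)^4, so the eigenvalues are known. The minimal polynomial is
  m_A(x) = Π_λ (x − λ)^{k_λ}
where k_λ is the size of the *largest* Jordan block for λ (equivalently, the smallest k with (A − λI)^k v = 0 for every generalised eigenvector v of λ).

  λ = 1: largest Jordan block has size 2, contributing (x − 1)^2

So m_A(x) = (x - 1)^2 = x^2 - 2*x + 1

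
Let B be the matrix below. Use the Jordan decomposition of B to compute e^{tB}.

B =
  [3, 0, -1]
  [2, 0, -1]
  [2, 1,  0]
e^{tB} =
  [t^2*exp(t) + 2*t*exp(t) + exp(t), -t^2*exp(t)/2, -t^2*exp(t)/2 - t*exp(t)]
  [2*t*exp(t), -t*exp(t) + exp(t), -t*exp(t)]
  [2*t^2*exp(t) + 2*t*exp(t), -t^2*exp(t) + t*exp(t), -t^2*exp(t) - t*exp(t) + exp(t)]

Strategy: write B = P · J · P⁻¹ where J is a Jordan canonical form, so e^{tB} = P · e^{tJ} · P⁻¹, and e^{tJ} can be computed block-by-block.

B has Jordan form
J =
  [1, 1, 0]
  [0, 1, 1]
  [0, 0, 1]
(up to reordering of blocks).

Per-block formulas:
  For a 3×3 Jordan block J_3(1): exp(t · J_3(1)) = e^(1t)·(I + t·N + (t^2/2)·N^2), where N is the 3×3 nilpotent shift.

After assembling e^{tJ} and conjugating by P, we get:

e^{tB} =
  [t^2*exp(t) + 2*t*exp(t) + exp(t), -t^2*exp(t)/2, -t^2*exp(t)/2 - t*exp(t)]
  [2*t*exp(t), -t*exp(t) + exp(t), -t*exp(t)]
  [2*t^2*exp(t) + 2*t*exp(t), -t^2*exp(t) + t*exp(t), -t^2*exp(t) - t*exp(t) + exp(t)]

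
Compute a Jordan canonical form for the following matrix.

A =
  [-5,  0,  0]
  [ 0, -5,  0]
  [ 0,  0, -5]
J_1(-5) ⊕ J_1(-5) ⊕ J_1(-5)

The characteristic polynomial is
  det(x·I − A) = x^3 + 15*x^2 + 75*x + 125 = (x + 5)^3

Eigenvalues and multiplicities (the geometric multiplicity of λ is n − rank(A − λI), which equals the number of Jordan blocks for λ):
  λ = -5: algebraic multiplicity = 3, geometric multiplicity = 3

Determining the block sizes for each eigenvalue:
  λ = -5: gm = am = 3, so every block has size 1 → block sizes [1, 1, 1]

Assembling the blocks gives a Jordan form
J =
  [-5,  0,  0]
  [ 0, -5,  0]
  [ 0,  0, -5]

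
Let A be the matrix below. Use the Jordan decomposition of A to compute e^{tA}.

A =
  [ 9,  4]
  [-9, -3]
e^{tA} =
  [6*t*exp(3*t) + exp(3*t), 4*t*exp(3*t)]
  [-9*t*exp(3*t), -6*t*exp(3*t) + exp(3*t)]

Strategy: write A = P · J · P⁻¹ where J is a Jordan canonical form, so e^{tA} = P · e^{tJ} · P⁻¹, and e^{tJ} can be computed block-by-block.

A has Jordan form
J =
  [3, 1]
  [0, 3]
(up to reordering of blocks).

Per-block formulas:
  For a 2×2 Jordan block J_2(3): exp(t · J_2(3)) = e^(3t)·(I + t·N), where N is the 2×2 nilpotent shift.

After assembling e^{tJ} and conjugating by P, we get:

e^{tA} =
  [6*t*exp(3*t) + exp(3*t), 4*t*exp(3*t)]
  [-9*t*exp(3*t), -6*t*exp(3*t) + exp(3*t)]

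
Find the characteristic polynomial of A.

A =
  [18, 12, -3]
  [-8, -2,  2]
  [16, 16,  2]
x^3 - 18*x^2 + 108*x - 216

Expanding det(x·I − A) (e.g. by cofactor expansion or by noting that A is similar to its Jordan form J, which has the same characteristic polynomial as A) gives
  χ_A(x) = x^3 - 18*x^2 + 108*x - 216
which factors as (x - 6)^3. The eigenvalues (with algebraic multiplicities) are λ = 6 with multiplicity 3.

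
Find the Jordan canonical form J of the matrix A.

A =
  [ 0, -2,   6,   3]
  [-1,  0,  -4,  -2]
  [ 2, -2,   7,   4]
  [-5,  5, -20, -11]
J_3(-1) ⊕ J_1(-1)

The characteristic polynomial is
  det(x·I − A) = x^4 + 4*x^3 + 6*x^2 + 4*x + 1 = (x + 1)^4

Eigenvalues and multiplicities (the geometric multiplicity of λ is n − rank(A − λI), which equals the number of Jordan blocks for λ):
  λ = -1: algebraic multiplicity = 4, geometric multiplicity = 2

Determining the block sizes for each eigenvalue:
  λ = -1: with am = 4 and gm = 2, the partition is not yet determined (e.g. several partitions of 4 into 2 parts exist). Let N = A − (-1)·I. Computing rank(N^1) = 2, rank(N^2) = 1, rank(N^3) = 0; the number of blocks of size ≥ j is rank(N^{j−1}) − rank(N^j), giving [2, 1, 1]. So we have 1 block(s) of size 3, 1 block(s) of size 1 → block sizes [3, 1]

Assembling the blocks gives a Jordan form
J =
  [-1,  1,  0,  0]
  [ 0, -1,  1,  0]
  [ 0,  0, -1,  0]
  [ 0,  0,  0, -1]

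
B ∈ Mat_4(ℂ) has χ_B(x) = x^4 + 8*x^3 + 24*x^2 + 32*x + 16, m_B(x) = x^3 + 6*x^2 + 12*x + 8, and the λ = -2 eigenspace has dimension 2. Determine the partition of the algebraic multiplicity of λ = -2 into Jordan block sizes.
Block sizes for λ = -2: [3, 1]

Step 1 — from the characteristic polynomial, algebraic multiplicity of λ = -2 is 4. From dim ker(B − (-2)·I) = 2, there are exactly 2 Jordan blocks for λ = -2.
Step 2 — from the minimal polynomial, the factor (x + 2)^3 tells us the largest block for λ = -2 has size 3.
Step 3 — with total size 4, 2 blocks, and largest block 3, the block sizes (in nonincreasing order) are [3, 1].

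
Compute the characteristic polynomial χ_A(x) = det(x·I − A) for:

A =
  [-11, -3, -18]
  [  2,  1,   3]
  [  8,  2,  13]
x^3 - 3*x^2 + 3*x - 1

Expanding det(x·I − A) (e.g. by cofactor expansion or by noting that A is similar to its Jordan form J, which has the same characteristic polynomial as A) gives
  χ_A(x) = x^3 - 3*x^2 + 3*x - 1
which factors as (x - 1)^3. The eigenvalues (with algebraic multiplicities) are λ = 1 with multiplicity 3.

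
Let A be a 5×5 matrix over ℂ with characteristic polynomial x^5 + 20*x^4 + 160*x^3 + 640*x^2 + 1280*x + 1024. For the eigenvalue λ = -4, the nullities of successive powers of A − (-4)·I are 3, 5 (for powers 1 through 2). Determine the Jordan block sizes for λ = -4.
Block sizes for λ = -4: [2, 2, 1]

From the dimensions of kernels of powers, the number of Jordan blocks of size at least j is d_j − d_{j−1} where d_j = dim ker(N^j) (with d_0 = 0). Computing the differences gives [3, 2].
The number of blocks of size exactly k is (#blocks of size ≥ k) − (#blocks of size ≥ k + 1), so the partition is: 1 block(s) of size 1, 2 block(s) of size 2.
In nonincreasing order the block sizes are [2, 2, 1].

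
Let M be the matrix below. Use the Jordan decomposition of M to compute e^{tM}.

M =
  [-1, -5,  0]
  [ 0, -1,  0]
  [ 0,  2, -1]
e^{tM} =
  [exp(-t), -5*t*exp(-t), 0]
  [0, exp(-t), 0]
  [0, 2*t*exp(-t), exp(-t)]

Strategy: write M = P · J · P⁻¹ where J is a Jordan canonical form, so e^{tM} = P · e^{tJ} · P⁻¹, and e^{tJ} can be computed block-by-block.

M has Jordan form
J =
  [-1,  1,  0]
  [ 0, -1,  0]
  [ 0,  0, -1]
(up to reordering of blocks).

Per-block formulas:
  For a 2×2 Jordan block J_2(-1): exp(t · J_2(-1)) = e^(-1t)·(I + t·N), where N is the 2×2 nilpotent shift.
  For a 1×1 block at λ = -1: exp(t · [-1]) = [e^(-1t)].

After assembling e^{tJ} and conjugating by P, we get:

e^{tM} =
  [exp(-t), -5*t*exp(-t), 0]
  [0, exp(-t), 0]
  [0, 2*t*exp(-t), exp(-t)]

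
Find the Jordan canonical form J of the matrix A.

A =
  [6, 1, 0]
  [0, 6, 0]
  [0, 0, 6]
J_2(6) ⊕ J_1(6)

The characteristic polynomial is
  det(x·I − A) = x^3 - 18*x^2 + 108*x - 216 = (x - 6)^3

Eigenvalues and multiplicities (the geometric multiplicity of λ is n − rank(A − λI), which equals the number of Jordan blocks for λ):
  λ = 6: algebraic multiplicity = 3, geometric multiplicity = 2

Determining the block sizes for each eigenvalue:
  λ = 6: 2 blocks summing to 3 forces exactly one block of size 2 and the rest size 1 → block sizes [2, 1]

Assembling the blocks gives a Jordan form
J =
  [6, 1, 0]
  [0, 6, 0]
  [0, 0, 6]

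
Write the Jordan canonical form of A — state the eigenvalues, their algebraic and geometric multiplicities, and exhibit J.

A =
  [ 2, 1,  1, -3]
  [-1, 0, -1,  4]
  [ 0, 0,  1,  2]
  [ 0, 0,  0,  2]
J_2(1) ⊕ J_1(1) ⊕ J_1(2)

The characteristic polynomial is
  det(x·I − A) = x^4 - 5*x^3 + 9*x^2 - 7*x + 2 = (x - 2)*(x - 1)^3

Eigenvalues and multiplicities (the geometric multiplicity of λ is n − rank(A − λI), which equals the number of Jordan blocks for λ):
  λ = 1: algebraic multiplicity = 3, geometric multiplicity = 2
  λ = 2: algebraic multiplicity = 1, geometric multiplicity = 1

Determining the block sizes for each eigenvalue:
  λ = 1: 2 blocks summing to 3 forces exactly one block of size 2 and the rest size 1 → block sizes [2, 1]
  λ = 2: one block (gm = 1), so the single block has size am = 1 → block sizes [1]

Assembling the blocks gives a Jordan form
J =
  [1, 1, 0, 0]
  [0, 1, 0, 0]
  [0, 0, 1, 0]
  [0, 0, 0, 2]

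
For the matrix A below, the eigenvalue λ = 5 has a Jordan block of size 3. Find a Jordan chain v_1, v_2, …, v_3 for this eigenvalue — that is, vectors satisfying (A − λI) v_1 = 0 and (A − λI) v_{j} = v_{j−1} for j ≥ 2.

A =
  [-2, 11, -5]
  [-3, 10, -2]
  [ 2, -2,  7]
A Jordan chain for λ = 5 of length 3:
v_1 = (6, 2, -4)ᵀ
v_2 = (-7, -3, 2)ᵀ
v_3 = (1, 0, 0)ᵀ

Let N = A − (5)·I. We want v_3 with N^3 v_3 = 0 but N^2 v_3 ≠ 0; then v_{j-1} := N · v_j for j = 3, …, 2.

Pick v_3 = (1, 0, 0)ᵀ.
Then v_2 = N · v_3 = (-7, -3, 2)ᵀ.
Then v_1 = N · v_2 = (6, 2, -4)ᵀ.

Sanity check: (A − (5)·I) v_1 = (0, 0, 0)ᵀ = 0. ✓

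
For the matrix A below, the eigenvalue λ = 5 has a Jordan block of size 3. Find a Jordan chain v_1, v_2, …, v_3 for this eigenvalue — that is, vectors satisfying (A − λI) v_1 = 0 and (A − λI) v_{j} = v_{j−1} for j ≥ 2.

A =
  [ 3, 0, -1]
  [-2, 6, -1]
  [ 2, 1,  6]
A Jordan chain for λ = 5 of length 3:
v_1 = (2, 0, -4)ᵀ
v_2 = (-2, -2, 2)ᵀ
v_3 = (1, 0, 0)ᵀ

Let N = A − (5)·I. We want v_3 with N^3 v_3 = 0 but N^2 v_3 ≠ 0; then v_{j-1} := N · v_j for j = 3, …, 2.

Pick v_3 = (1, 0, 0)ᵀ.
Then v_2 = N · v_3 = (-2, -2, 2)ᵀ.
Then v_1 = N · v_2 = (2, 0, -4)ᵀ.

Sanity check: (A − (5)·I) v_1 = (0, 0, 0)ᵀ = 0. ✓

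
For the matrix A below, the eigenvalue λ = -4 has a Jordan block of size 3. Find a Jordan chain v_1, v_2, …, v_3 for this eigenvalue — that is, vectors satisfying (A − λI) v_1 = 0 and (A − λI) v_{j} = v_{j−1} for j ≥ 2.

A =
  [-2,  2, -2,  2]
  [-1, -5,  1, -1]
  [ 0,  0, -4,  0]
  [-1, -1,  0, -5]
A Jordan chain for λ = -4 of length 3:
v_1 = (-2, 1, 0, 1)ᵀ
v_2 = (-2, 1, 0, 0)ᵀ
v_3 = (0, 0, 1, 0)ᵀ

Let N = A − (-4)·I. We want v_3 with N^3 v_3 = 0 but N^2 v_3 ≠ 0; then v_{j-1} := N · v_j for j = 3, …, 2.

Pick v_3 = (0, 0, 1, 0)ᵀ.
Then v_2 = N · v_3 = (-2, 1, 0, 0)ᵀ.
Then v_1 = N · v_2 = (-2, 1, 0, 1)ᵀ.

Sanity check: (A − (-4)·I) v_1 = (0, 0, 0, 0)ᵀ = 0. ✓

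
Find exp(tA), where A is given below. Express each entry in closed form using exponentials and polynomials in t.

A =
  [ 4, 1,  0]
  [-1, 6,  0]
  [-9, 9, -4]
e^{tA} =
  [-t*exp(5*t) + exp(5*t), t*exp(5*t), 0]
  [-t*exp(5*t), t*exp(5*t) + exp(5*t), 0]
  [-exp(5*t) + exp(-4*t), exp(5*t) - exp(-4*t), exp(-4*t)]

Strategy: write A = P · J · P⁻¹ where J is a Jordan canonical form, so e^{tA} = P · e^{tJ} · P⁻¹, and e^{tJ} can be computed block-by-block.

A has Jordan form
J =
  [-4, 0, 0]
  [ 0, 5, 1]
  [ 0, 0, 5]
(up to reordering of blocks).

Per-block formulas:
  For a 2×2 Jordan block J_2(5): exp(t · J_2(5)) = e^(5t)·(I + t·N), where N is the 2×2 nilpotent shift.
  For a 1×1 block at λ = -4: exp(t · [-4]) = [e^(-4t)].

After assembling e^{tJ} and conjugating by P, we get:

e^{tA} =
  [-t*exp(5*t) + exp(5*t), t*exp(5*t), 0]
  [-t*exp(5*t), t*exp(5*t) + exp(5*t), 0]
  [-exp(5*t) + exp(-4*t), exp(5*t) - exp(-4*t), exp(-4*t)]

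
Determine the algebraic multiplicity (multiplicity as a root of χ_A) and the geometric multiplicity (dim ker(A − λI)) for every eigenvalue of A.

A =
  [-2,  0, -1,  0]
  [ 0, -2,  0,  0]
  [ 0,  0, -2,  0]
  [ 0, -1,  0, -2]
λ = -2: alg = 4, geom = 2

Step 1 — factor the characteristic polynomial to read off the algebraic multiplicities:
  χ_A(x) = (x + 2)^4

Step 2 — compute geometric multiplicities via the rank-nullity identity g(λ) = n − rank(A − λI):
  rank(A − (-2)·I) = 2, so dim ker(A − (-2)·I) = n − 2 = 2

Summary:
  λ = -2: algebraic multiplicity = 4, geometric multiplicity = 2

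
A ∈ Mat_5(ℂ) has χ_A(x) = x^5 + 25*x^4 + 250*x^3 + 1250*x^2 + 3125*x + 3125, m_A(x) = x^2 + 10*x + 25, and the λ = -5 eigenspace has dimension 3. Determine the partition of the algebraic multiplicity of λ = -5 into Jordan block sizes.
Block sizes for λ = -5: [2, 2, 1]

Step 1 — from the characteristic polynomial, algebraic multiplicity of λ = -5 is 5. From dim ker(A − (-5)·I) = 3, there are exactly 3 Jordan blocks for λ = -5.
Step 2 — from the minimal polynomial, the factor (x + 5)^2 tells us the largest block for λ = -5 has size 2.
Step 3 — with total size 5, 3 blocks, and largest block 2, the block sizes (in nonincreasing order) are [2, 2, 1].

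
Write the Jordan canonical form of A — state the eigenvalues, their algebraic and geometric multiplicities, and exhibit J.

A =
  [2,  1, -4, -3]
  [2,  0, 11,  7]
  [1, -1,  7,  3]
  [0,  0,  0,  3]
J_3(3) ⊕ J_1(3)

The characteristic polynomial is
  det(x·I − A) = x^4 - 12*x^3 + 54*x^2 - 108*x + 81 = (x - 3)^4

Eigenvalues and multiplicities (the geometric multiplicity of λ is n − rank(A − λI), which equals the number of Jordan blocks for λ):
  λ = 3: algebraic multiplicity = 4, geometric multiplicity = 2

Determining the block sizes for each eigenvalue:
  λ = 3: with am = 4 and gm = 2, the partition is not yet determined (e.g. several partitions of 4 into 2 parts exist). Let N = A − (3)·I. Computing rank(N^1) = 2, rank(N^2) = 1, rank(N^3) = 0; the number of blocks of size ≥ j is rank(N^{j−1}) − rank(N^j), giving [2, 1, 1]. So we have 1 block(s) of size 3, 1 block(s) of size 1 → block sizes [3, 1]

Assembling the blocks gives a Jordan form
J =
  [3, 1, 0, 0]
  [0, 3, 1, 0]
  [0, 0, 3, 0]
  [0, 0, 0, 3]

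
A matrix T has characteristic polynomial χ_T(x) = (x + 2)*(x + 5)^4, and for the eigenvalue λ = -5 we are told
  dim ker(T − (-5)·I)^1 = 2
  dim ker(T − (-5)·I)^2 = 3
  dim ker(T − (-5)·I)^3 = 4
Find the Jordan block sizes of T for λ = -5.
Block sizes for λ = -5: [3, 1]

From the dimensions of kernels of powers, the number of Jordan blocks of size at least j is d_j − d_{j−1} where d_j = dim ker(N^j) (with d_0 = 0). Computing the differences gives [2, 1, 1].
The number of blocks of size exactly k is (#blocks of size ≥ k) − (#blocks of size ≥ k + 1), so the partition is: 1 block(s) of size 1, 1 block(s) of size 3.
In nonincreasing order the block sizes are [3, 1].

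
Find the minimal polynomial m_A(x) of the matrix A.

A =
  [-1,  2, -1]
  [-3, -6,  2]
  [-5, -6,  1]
x^3 + 6*x^2 + 12*x + 8

The characteristic polynomial is χ_A(x) = (x + 2)^3, so the eigenvalues are known. The minimal polynomial is
  m_A(x) = Π_λ (x − λ)^{k_λ}
where k_λ is the size of the *largest* Jordan block for λ (equivalently, the smallest k with (A − λI)^k v = 0 for every generalised eigenvector v of λ).

  λ = -2: largest Jordan block has size 3, contributing (x + 2)^3

So m_A(x) = (x + 2)^3 = x^3 + 6*x^2 + 12*x + 8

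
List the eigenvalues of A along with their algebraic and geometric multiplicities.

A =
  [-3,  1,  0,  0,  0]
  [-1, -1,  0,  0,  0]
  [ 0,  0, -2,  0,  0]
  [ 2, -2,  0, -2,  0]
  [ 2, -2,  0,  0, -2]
λ = -2: alg = 5, geom = 4

Step 1 — factor the characteristic polynomial to read off the algebraic multiplicities:
  χ_A(x) = (x + 2)^5

Step 2 — compute geometric multiplicities via the rank-nullity identity g(λ) = n − rank(A − λI):
  rank(A − (-2)·I) = 1, so dim ker(A − (-2)·I) = n − 1 = 4

Summary:
  λ = -2: algebraic multiplicity = 5, geometric multiplicity = 4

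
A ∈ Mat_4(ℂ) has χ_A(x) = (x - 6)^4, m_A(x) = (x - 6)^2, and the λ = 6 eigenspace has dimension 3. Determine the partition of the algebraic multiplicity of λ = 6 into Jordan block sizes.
Block sizes for λ = 6: [2, 1, 1]

Step 1 — from the characteristic polynomial, algebraic multiplicity of λ = 6 is 4. From dim ker(A − (6)·I) = 3, there are exactly 3 Jordan blocks for λ = 6.
Step 2 — from the minimal polynomial, the factor (x − 6)^2 tells us the largest block for λ = 6 has size 2.
Step 3 — with total size 4, 3 blocks, and largest block 2, the block sizes (in nonincreasing order) are [2, 1, 1].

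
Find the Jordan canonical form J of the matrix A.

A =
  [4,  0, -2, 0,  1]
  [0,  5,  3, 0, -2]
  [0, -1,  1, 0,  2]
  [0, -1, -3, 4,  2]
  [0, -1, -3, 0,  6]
J_3(4) ⊕ J_1(4) ⊕ J_1(4)

The characteristic polynomial is
  det(x·I − A) = x^5 - 20*x^4 + 160*x^3 - 640*x^2 + 1280*x - 1024 = (x - 4)^5

Eigenvalues and multiplicities (the geometric multiplicity of λ is n − rank(A − λI), which equals the number of Jordan blocks for λ):
  λ = 4: algebraic multiplicity = 5, geometric multiplicity = 3

Determining the block sizes for each eigenvalue:
  λ = 4: with am = 5 and gm = 3, the partition is not yet determined (e.g. several partitions of 5 into 3 parts exist). Let N = A − (4)·I. Computing rank(N^1) = 2, rank(N^2) = 1, rank(N^3) = 0; the number of blocks of size ≥ j is rank(N^{j−1}) − rank(N^j), giving [3, 1, 1]. So we have 1 block(s) of size 3, 2 block(s) of size 1 → block sizes [3, 1, 1]

Assembling the blocks gives a Jordan form
J =
  [4, 1, 0, 0, 0]
  [0, 4, 1, 0, 0]
  [0, 0, 4, 0, 0]
  [0, 0, 0, 4, 0]
  [0, 0, 0, 0, 4]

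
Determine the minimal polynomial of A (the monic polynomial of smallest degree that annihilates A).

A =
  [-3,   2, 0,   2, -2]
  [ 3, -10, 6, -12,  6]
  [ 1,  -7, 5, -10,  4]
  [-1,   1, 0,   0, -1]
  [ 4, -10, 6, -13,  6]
x^3 - 3*x - 2

The characteristic polynomial is χ_A(x) = (x - 2)*(x + 1)^4, so the eigenvalues are known. The minimal polynomial is
  m_A(x) = Π_λ (x − λ)^{k_λ}
where k_λ is the size of the *largest* Jordan block for λ (equivalently, the smallest k with (A − λI)^k v = 0 for every generalised eigenvector v of λ).

  λ = -1: largest Jordan block has size 2, contributing (x + 1)^2
  λ = 2: largest Jordan block has size 1, contributing (x − 2)

So m_A(x) = (x - 2)*(x + 1)^2 = x^3 - 3*x - 2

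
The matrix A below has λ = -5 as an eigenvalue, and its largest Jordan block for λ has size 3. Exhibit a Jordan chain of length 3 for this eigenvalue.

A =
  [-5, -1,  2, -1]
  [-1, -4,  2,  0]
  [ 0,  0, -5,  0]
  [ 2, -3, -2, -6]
A Jordan chain for λ = -5 of length 3:
v_1 = (-1, -1, 0, 1)ᵀ
v_2 = (0, -1, 0, 2)ᵀ
v_3 = (1, 0, 0, 0)ᵀ

Let N = A − (-5)·I. We want v_3 with N^3 v_3 = 0 but N^2 v_3 ≠ 0; then v_{j-1} := N · v_j for j = 3, …, 2.

Pick v_3 = (1, 0, 0, 0)ᵀ.
Then v_2 = N · v_3 = (0, -1, 0, 2)ᵀ.
Then v_1 = N · v_2 = (-1, -1, 0, 1)ᵀ.

Sanity check: (A − (-5)·I) v_1 = (0, 0, 0, 0)ᵀ = 0. ✓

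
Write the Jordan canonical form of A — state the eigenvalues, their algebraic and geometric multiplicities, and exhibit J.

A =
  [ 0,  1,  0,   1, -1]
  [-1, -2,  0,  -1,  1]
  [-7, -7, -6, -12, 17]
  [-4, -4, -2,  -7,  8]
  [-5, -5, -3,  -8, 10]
J_3(-1) ⊕ J_1(-1) ⊕ J_1(-1)

The characteristic polynomial is
  det(x·I − A) = x^5 + 5*x^4 + 10*x^3 + 10*x^2 + 5*x + 1 = (x + 1)^5

Eigenvalues and multiplicities (the geometric multiplicity of λ is n − rank(A − λI), which equals the number of Jordan blocks for λ):
  λ = -1: algebraic multiplicity = 5, geometric multiplicity = 3

Determining the block sizes for each eigenvalue:
  λ = -1: with am = 5 and gm = 3, the partition is not yet determined (e.g. several partitions of 5 into 3 parts exist). Let N = A − (-1)·I. Computing rank(N^1) = 2, rank(N^2) = 1, rank(N^3) = 0; the number of blocks of size ≥ j is rank(N^{j−1}) − rank(N^j), giving [3, 1, 1]. So we have 1 block(s) of size 3, 2 block(s) of size 1 → block sizes [3, 1, 1]

Assembling the blocks gives a Jordan form
J =
  [-1,  1,  0,  0,  0]
  [ 0, -1,  1,  0,  0]
  [ 0,  0, -1,  0,  0]
  [ 0,  0,  0, -1,  0]
  [ 0,  0,  0,  0, -1]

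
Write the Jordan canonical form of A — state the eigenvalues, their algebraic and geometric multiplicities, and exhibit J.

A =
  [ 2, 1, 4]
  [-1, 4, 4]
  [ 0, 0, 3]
J_2(3) ⊕ J_1(3)

The characteristic polynomial is
  det(x·I − A) = x^3 - 9*x^2 + 27*x - 27 = (x - 3)^3

Eigenvalues and multiplicities (the geometric multiplicity of λ is n − rank(A − λI), which equals the number of Jordan blocks for λ):
  λ = 3: algebraic multiplicity = 3, geometric multiplicity = 2

Determining the block sizes for each eigenvalue:
  λ = 3: 2 blocks summing to 3 forces exactly one block of size 2 and the rest size 1 → block sizes [2, 1]

Assembling the blocks gives a Jordan form
J =
  [3, 1, 0]
  [0, 3, 0]
  [0, 0, 3]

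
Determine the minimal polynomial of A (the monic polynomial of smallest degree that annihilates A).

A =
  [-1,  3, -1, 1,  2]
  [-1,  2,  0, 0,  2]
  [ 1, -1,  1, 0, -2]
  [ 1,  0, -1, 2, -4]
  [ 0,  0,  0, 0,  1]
x^3 - 3*x^2 + 3*x - 1

The characteristic polynomial is χ_A(x) = (x - 1)^5, so the eigenvalues are known. The minimal polynomial is
  m_A(x) = Π_λ (x − λ)^{k_λ}
where k_λ is the size of the *largest* Jordan block for λ (equivalently, the smallest k with (A − λI)^k v = 0 for every generalised eigenvector v of λ).

  λ = 1: largest Jordan block has size 3, contributing (x − 1)^3

So m_A(x) = (x - 1)^3 = x^3 - 3*x^2 + 3*x - 1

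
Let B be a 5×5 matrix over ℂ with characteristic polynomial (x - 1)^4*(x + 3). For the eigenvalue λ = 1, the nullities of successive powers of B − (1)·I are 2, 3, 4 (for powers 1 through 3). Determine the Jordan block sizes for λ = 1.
Block sizes for λ = 1: [3, 1]

From the dimensions of kernels of powers, the number of Jordan blocks of size at least j is d_j − d_{j−1} where d_j = dim ker(N^j) (with d_0 = 0). Computing the differences gives [2, 1, 1].
The number of blocks of size exactly k is (#blocks of size ≥ k) − (#blocks of size ≥ k + 1), so the partition is: 1 block(s) of size 1, 1 block(s) of size 3.
In nonincreasing order the block sizes are [3, 1].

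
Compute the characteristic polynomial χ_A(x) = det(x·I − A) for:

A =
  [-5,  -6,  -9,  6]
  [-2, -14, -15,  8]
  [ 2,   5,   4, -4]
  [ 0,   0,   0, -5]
x^4 + 20*x^3 + 150*x^2 + 500*x + 625

Expanding det(x·I − A) (e.g. by cofactor expansion or by noting that A is similar to its Jordan form J, which has the same characteristic polynomial as A) gives
  χ_A(x) = x^4 + 20*x^3 + 150*x^2 + 500*x + 625
which factors as (x + 5)^4. The eigenvalues (with algebraic multiplicities) are λ = -5 with multiplicity 4.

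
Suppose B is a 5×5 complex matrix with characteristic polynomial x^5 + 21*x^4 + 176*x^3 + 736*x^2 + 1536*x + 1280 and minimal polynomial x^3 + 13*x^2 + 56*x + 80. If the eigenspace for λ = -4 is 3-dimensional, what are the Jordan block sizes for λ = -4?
Block sizes for λ = -4: [2, 1, 1]

Step 1 — from the characteristic polynomial, algebraic multiplicity of λ = -4 is 4. From dim ker(B − (-4)·I) = 3, there are exactly 3 Jordan blocks for λ = -4.
Step 2 — from the minimal polynomial, the factor (x + 4)^2 tells us the largest block for λ = -4 has size 2.
Step 3 — with total size 4, 3 blocks, and largest block 2, the block sizes (in nonincreasing order) are [2, 1, 1].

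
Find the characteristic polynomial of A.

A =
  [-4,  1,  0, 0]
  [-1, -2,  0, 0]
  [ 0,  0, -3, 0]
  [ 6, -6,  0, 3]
x^4 + 6*x^3 - 54*x - 81

Expanding det(x·I − A) (e.g. by cofactor expansion or by noting that A is similar to its Jordan form J, which has the same characteristic polynomial as A) gives
  χ_A(x) = x^4 + 6*x^3 - 54*x - 81
which factors as (x - 3)*(x + 3)^3. The eigenvalues (with algebraic multiplicities) are λ = -3 with multiplicity 3, λ = 3 with multiplicity 1.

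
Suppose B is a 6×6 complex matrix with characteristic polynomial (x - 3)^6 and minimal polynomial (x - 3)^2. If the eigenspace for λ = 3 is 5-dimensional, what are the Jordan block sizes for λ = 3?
Block sizes for λ = 3: [2, 1, 1, 1, 1]

Step 1 — from the characteristic polynomial, algebraic multiplicity of λ = 3 is 6. From dim ker(B − (3)·I) = 5, there are exactly 5 Jordan blocks for λ = 3.
Step 2 — from the minimal polynomial, the factor (x − 3)^2 tells us the largest block for λ = 3 has size 2.
Step 3 — with total size 6, 5 blocks, and largest block 2, the block sizes (in nonincreasing order) are [2, 1, 1, 1, 1].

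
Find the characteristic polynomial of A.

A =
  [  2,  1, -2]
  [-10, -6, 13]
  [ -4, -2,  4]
x^3

Expanding det(x·I − A) (e.g. by cofactor expansion or by noting that A is similar to its Jordan form J, which has the same characteristic polynomial as A) gives
  χ_A(x) = x^3
which factors as x^3. The eigenvalues (with algebraic multiplicities) are λ = 0 with multiplicity 3.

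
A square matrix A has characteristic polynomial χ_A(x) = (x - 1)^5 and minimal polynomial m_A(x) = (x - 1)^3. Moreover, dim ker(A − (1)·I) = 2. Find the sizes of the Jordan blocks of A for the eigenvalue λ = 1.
Block sizes for λ = 1: [3, 2]

Step 1 — from the characteristic polynomial, algebraic multiplicity of λ = 1 is 5. From dim ker(A − (1)·I) = 2, there are exactly 2 Jordan blocks for λ = 1.
Step 2 — from the minimal polynomial, the factor (x − 1)^3 tells us the largest block for λ = 1 has size 3.
Step 3 — with total size 5, 2 blocks, and largest block 3, the block sizes (in nonincreasing order) are [3, 2].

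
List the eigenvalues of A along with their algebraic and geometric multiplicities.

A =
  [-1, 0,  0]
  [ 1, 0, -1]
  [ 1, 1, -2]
λ = -1: alg = 3, geom = 2

Step 1 — factor the characteristic polynomial to read off the algebraic multiplicities:
  χ_A(x) = (x + 1)^3

Step 2 — compute geometric multiplicities via the rank-nullity identity g(λ) = n − rank(A − λI):
  rank(A − (-1)·I) = 1, so dim ker(A − (-1)·I) = n − 1 = 2

Summary:
  λ = -1: algebraic multiplicity = 3, geometric multiplicity = 2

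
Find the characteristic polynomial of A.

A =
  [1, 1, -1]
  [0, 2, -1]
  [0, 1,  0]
x^3 - 3*x^2 + 3*x - 1

Expanding det(x·I − A) (e.g. by cofactor expansion or by noting that A is similar to its Jordan form J, which has the same characteristic polynomial as A) gives
  χ_A(x) = x^3 - 3*x^2 + 3*x - 1
which factors as (x - 1)^3. The eigenvalues (with algebraic multiplicities) are λ = 1 with multiplicity 3.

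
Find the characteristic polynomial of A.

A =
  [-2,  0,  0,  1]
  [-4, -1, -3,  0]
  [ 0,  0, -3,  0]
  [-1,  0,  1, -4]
x^4 + 10*x^3 + 36*x^2 + 54*x + 27

Expanding det(x·I − A) (e.g. by cofactor expansion or by noting that A is similar to its Jordan form J, which has the same characteristic polynomial as A) gives
  χ_A(x) = x^4 + 10*x^3 + 36*x^2 + 54*x + 27
which factors as (x + 1)*(x + 3)^3. The eigenvalues (with algebraic multiplicities) are λ = -3 with multiplicity 3, λ = -1 with multiplicity 1.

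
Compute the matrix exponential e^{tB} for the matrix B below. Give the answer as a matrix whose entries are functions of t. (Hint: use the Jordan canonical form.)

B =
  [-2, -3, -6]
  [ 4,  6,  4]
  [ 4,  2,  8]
e^{tB} =
  [-6*t*exp(4*t) + exp(4*t), -3*t*exp(4*t), -6*t*exp(4*t)]
  [4*t*exp(4*t), 2*t*exp(4*t) + exp(4*t), 4*t*exp(4*t)]
  [4*t*exp(4*t), 2*t*exp(4*t), 4*t*exp(4*t) + exp(4*t)]

Strategy: write B = P · J · P⁻¹ where J is a Jordan canonical form, so e^{tB} = P · e^{tJ} · P⁻¹, and e^{tJ} can be computed block-by-block.

B has Jordan form
J =
  [4, 1, 0]
  [0, 4, 0]
  [0, 0, 4]
(up to reordering of blocks).

Per-block formulas:
  For a 2×2 Jordan block J_2(4): exp(t · J_2(4)) = e^(4t)·(I + t·N), where N is the 2×2 nilpotent shift.
  For a 1×1 block at λ = 4: exp(t · [4]) = [e^(4t)].

After assembling e^{tJ} and conjugating by P, we get:

e^{tB} =
  [-6*t*exp(4*t) + exp(4*t), -3*t*exp(4*t), -6*t*exp(4*t)]
  [4*t*exp(4*t), 2*t*exp(4*t) + exp(4*t), 4*t*exp(4*t)]
  [4*t*exp(4*t), 2*t*exp(4*t), 4*t*exp(4*t) + exp(4*t)]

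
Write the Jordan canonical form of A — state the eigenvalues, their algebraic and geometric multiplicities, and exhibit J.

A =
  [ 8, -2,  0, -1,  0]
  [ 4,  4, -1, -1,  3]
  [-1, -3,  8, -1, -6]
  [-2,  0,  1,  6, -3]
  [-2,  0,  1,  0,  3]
J_1(5) ⊕ J_3(6) ⊕ J_1(6)

The characteristic polynomial is
  det(x·I − A) = x^5 - 29*x^4 + 336*x^3 - 1944*x^2 + 5616*x - 6480 = (x - 6)^4*(x - 5)

Eigenvalues and multiplicities (the geometric multiplicity of λ is n − rank(A − λI), which equals the number of Jordan blocks for λ):
  λ = 5: algebraic multiplicity = 1, geometric multiplicity = 1
  λ = 6: algebraic multiplicity = 4, geometric multiplicity = 2

Determining the block sizes for each eigenvalue:
  λ = 5: one block (gm = 1), so the single block has size am = 1 → block sizes [1]
  λ = 6: with am = 4 and gm = 2, the partition is not yet determined (e.g. several partitions of 4 into 2 parts exist). Let N = A − (6)·I. Computing rank(N^1) = 3, rank(N^2) = 2, rank(N^3) = 1; the number of blocks of size ≥ j is rank(N^{j−1}) − rank(N^j), giving [2, 1, 1]. So we have 1 block(s) of size 3, 1 block(s) of size 1 → block sizes [3, 1]

Assembling the blocks gives a Jordan form
J =
  [5, 0, 0, 0, 0]
  [0, 6, 1, 0, 0]
  [0, 0, 6, 1, 0]
  [0, 0, 0, 6, 0]
  [0, 0, 0, 0, 6]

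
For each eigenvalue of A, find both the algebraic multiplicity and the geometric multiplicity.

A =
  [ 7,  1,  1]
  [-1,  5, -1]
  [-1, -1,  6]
λ = 6: alg = 3, geom = 1

Step 1 — factor the characteristic polynomial to read off the algebraic multiplicities:
  χ_A(x) = (x - 6)^3

Step 2 — compute geometric multiplicities via the rank-nullity identity g(λ) = n − rank(A − λI):
  rank(A − (6)·I) = 2, so dim ker(A − (6)·I) = n − 2 = 1

Summary:
  λ = 6: algebraic multiplicity = 3, geometric multiplicity = 1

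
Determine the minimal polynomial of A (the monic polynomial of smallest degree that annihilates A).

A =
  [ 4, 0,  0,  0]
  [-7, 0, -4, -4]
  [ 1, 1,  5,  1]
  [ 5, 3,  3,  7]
x^3 - 12*x^2 + 48*x - 64

The characteristic polynomial is χ_A(x) = (x - 4)^4, so the eigenvalues are known. The minimal polynomial is
  m_A(x) = Π_λ (x − λ)^{k_λ}
where k_λ is the size of the *largest* Jordan block for λ (equivalently, the smallest k with (A − λI)^k v = 0 for every generalised eigenvector v of λ).

  λ = 4: largest Jordan block has size 3, contributing (x − 4)^3

So m_A(x) = (x - 4)^3 = x^3 - 12*x^2 + 48*x - 64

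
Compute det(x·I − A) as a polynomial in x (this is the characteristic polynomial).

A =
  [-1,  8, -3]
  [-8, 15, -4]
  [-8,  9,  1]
x^3 - 15*x^2 + 75*x - 125

Expanding det(x·I − A) (e.g. by cofactor expansion or by noting that A is similar to its Jordan form J, which has the same characteristic polynomial as A) gives
  χ_A(x) = x^3 - 15*x^2 + 75*x - 125
which factors as (x - 5)^3. The eigenvalues (with algebraic multiplicities) are λ = 5 with multiplicity 3.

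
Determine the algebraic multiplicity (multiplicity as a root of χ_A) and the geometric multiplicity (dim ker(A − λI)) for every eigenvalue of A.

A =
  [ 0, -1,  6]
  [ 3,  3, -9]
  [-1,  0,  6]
λ = 3: alg = 3, geom = 1

Step 1 — factor the characteristic polynomial to read off the algebraic multiplicities:
  χ_A(x) = (x - 3)^3

Step 2 — compute geometric multiplicities via the rank-nullity identity g(λ) = n − rank(A − λI):
  rank(A − (3)·I) = 2, so dim ker(A − (3)·I) = n − 2 = 1

Summary:
  λ = 3: algebraic multiplicity = 3, geometric multiplicity = 1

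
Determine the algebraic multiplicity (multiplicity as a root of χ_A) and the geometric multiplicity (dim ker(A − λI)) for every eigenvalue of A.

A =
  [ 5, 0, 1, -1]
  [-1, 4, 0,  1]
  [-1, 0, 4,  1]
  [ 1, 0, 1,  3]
λ = 4: alg = 4, geom = 2

Step 1 — factor the characteristic polynomial to read off the algebraic multiplicities:
  χ_A(x) = (x - 4)^4

Step 2 — compute geometric multiplicities via the rank-nullity identity g(λ) = n − rank(A − λI):
  rank(A − (4)·I) = 2, so dim ker(A − (4)·I) = n − 2 = 2

Summary:
  λ = 4: algebraic multiplicity = 4, geometric multiplicity = 2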